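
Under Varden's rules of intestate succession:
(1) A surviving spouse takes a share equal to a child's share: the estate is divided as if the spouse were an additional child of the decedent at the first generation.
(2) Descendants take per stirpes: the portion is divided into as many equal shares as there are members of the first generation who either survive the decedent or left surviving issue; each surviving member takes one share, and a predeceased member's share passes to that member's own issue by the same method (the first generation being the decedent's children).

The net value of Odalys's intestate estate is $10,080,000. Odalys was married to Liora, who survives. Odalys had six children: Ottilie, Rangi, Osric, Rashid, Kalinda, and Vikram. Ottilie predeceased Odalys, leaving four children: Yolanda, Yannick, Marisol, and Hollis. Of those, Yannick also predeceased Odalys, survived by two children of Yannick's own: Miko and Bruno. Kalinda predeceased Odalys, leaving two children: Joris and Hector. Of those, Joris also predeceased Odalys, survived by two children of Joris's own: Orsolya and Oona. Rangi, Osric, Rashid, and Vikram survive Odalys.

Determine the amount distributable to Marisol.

The spouse counts as an additional share at the children's level, so there are 7 primary shares of $1,440,000. Liora takes one such share ($1,440,000).
The children's combined portion ($8,640,000) is divided into 6 shares of $1,440,000: Rangi, Osric, Rashid, and Vikram each take $1,440,000; Ottilie's $1,440,000 share passes to Ottilie's issue; Kalinda's $1,440,000 share passes to Kalinda's issue.
Ottilie's share ($1,440,000) is divided into 4 shares of $360,000: Yolanda, Marisol, and Hollis each take $360,000; Yannick's $360,000 share passes to Yannick's issue.
Yannick's share ($360,000) is divided into 2 shares of $180,000: Miko and Bruno each take $180,000.
Kalinda's share ($1,440,000) is divided into 2 shares of $720,000: Hector takes $720,000; Joris's $720,000 share passes to Joris's issue.
Joris's share ($720,000) is divided into 2 shares of $360,000: Orsolya and Oona each take $360,000.

Marisol receives $360,000.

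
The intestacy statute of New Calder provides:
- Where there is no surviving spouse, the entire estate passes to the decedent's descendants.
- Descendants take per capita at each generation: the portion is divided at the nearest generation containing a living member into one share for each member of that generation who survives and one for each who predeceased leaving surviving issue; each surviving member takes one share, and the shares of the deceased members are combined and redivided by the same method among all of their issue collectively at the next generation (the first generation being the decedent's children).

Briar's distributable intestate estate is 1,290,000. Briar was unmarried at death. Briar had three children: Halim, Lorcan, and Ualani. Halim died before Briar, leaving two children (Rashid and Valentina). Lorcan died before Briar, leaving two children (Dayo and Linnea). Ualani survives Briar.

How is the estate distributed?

Rashid: 215,000; Valentina: 215,000; Dayo: 215,000; Linnea: 215,000; Ualani: 430,000

The entire 1,290,000 passes to the descendants.
That amount (1,290,000) is divided at the children's generation into 3 shares of 430,000. Ualani takes 430,000. The 2 shares of the deceased (Halim and Lorcan) are combined into a pool of 860,000.
That pool (860,000) is divided at the grandchildren's generation equally among Rashid, Valentina, Dayo, and Linnea: 215,000 each.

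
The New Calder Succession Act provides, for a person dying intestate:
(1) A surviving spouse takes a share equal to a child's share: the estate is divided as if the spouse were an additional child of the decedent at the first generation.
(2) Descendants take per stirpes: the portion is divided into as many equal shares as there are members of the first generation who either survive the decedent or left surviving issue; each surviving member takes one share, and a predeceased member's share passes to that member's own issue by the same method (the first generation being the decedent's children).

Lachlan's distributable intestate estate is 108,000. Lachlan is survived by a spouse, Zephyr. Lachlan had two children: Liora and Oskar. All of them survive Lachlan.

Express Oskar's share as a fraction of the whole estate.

The spouse counts as an additional share at the children's level, so there are 3 primary shares of 36,000. Zephyr takes one such share (36,000).
The children's combined portion (72,000) is divided into 2 shares of 36,000: Liora and Oskar each take 36,000.

Oskar receives 1/3 of the estate.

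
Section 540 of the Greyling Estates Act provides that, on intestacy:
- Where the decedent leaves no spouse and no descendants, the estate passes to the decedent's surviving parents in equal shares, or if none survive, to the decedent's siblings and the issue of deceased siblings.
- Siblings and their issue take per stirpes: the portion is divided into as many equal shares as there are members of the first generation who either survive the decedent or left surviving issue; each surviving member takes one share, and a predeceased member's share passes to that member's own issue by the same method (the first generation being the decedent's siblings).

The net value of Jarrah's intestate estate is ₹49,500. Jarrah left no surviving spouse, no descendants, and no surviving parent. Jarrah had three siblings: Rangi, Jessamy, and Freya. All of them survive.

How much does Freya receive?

Freya receives ₹16,500.

The entire ₹49,500 passes to the siblings and their issue.
That amount (₹49,500) is divided into 3 shares of ₹16,500: Rangi, Jessamy, and Freya each take ₹16,500.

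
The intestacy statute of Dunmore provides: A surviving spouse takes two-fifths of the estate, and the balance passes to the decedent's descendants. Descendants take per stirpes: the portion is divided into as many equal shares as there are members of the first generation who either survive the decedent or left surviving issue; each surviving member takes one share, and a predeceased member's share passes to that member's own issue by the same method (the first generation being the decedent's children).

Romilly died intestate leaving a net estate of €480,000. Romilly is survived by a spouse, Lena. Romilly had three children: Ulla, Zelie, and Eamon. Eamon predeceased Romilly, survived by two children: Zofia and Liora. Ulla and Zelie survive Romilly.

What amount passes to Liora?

Liora receives €48,000.

Lena takes two-fifths of €480,000 = €192,000. The remaining €288,000 passes to the descendants.
The descendants' portion (€288,000) is divided into 3 shares of €96,000: Ulla and Zelie each take €96,000; Eamon's €96,000 share passes to Eamon's issue.
Eamon's share (€96,000) is divided into 2 shares of €48,000: Zofia and Liora each take €48,000.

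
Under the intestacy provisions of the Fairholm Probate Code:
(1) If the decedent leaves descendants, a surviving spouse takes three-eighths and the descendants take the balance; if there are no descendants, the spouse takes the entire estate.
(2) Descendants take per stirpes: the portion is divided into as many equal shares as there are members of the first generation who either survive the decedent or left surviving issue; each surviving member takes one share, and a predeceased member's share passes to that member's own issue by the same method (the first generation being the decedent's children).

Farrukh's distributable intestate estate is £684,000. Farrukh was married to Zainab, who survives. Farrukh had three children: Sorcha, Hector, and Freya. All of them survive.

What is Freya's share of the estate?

Freya receives £142,500.

Zainab takes three-eighths of £684,000 = £256,500. The remaining £427,500 passes to the descendants.
The descendants' portion (£427,500) is divided into 3 shares of £142,500: Sorcha, Hector, and Freya each take £142,500.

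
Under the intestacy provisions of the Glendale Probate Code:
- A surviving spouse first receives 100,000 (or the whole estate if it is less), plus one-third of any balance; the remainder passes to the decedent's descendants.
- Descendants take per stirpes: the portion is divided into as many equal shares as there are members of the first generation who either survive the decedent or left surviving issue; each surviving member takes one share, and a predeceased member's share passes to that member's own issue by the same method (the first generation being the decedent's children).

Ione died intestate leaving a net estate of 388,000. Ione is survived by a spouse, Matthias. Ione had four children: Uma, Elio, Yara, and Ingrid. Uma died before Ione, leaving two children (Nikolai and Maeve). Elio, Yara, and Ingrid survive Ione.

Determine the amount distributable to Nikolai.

Nikolai receives 24,000.

Matthias first takes 100,000, leaving a balance of 288,000. Matthias then takes one-third of the balance (96,000), for a total of 196,000. The remaining 192,000 passes to the descendants.
The descendants' portion (192,000) is divided into 4 shares of 48,000: Elio, Yara, and Ingrid each take 48,000; Uma's 48,000 share passes to Uma's issue.
Uma's share (48,000) is divided into 2 shares of 24,000: Nikolai and Maeve each take 24,000.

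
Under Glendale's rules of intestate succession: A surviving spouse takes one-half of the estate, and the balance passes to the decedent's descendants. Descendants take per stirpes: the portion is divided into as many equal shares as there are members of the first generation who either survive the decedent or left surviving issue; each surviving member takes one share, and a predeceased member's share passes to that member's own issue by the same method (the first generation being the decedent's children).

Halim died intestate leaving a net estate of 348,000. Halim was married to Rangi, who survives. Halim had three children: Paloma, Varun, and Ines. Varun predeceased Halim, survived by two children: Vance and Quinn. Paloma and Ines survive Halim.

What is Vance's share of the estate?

Rangi takes one-half of 348,000 = 174,000. The remaining 174,000 passes to the descendants.
The descendants' portion (174,000) is divided into 3 shares of 58,000: Paloma and Ines each take 58,000; Varun's 58,000 share passes to Varun's issue.
Varun's share (58,000) is divided into 2 shares of 29,000: Vance and Quinn each take 29,000.

Vance receives 29,000.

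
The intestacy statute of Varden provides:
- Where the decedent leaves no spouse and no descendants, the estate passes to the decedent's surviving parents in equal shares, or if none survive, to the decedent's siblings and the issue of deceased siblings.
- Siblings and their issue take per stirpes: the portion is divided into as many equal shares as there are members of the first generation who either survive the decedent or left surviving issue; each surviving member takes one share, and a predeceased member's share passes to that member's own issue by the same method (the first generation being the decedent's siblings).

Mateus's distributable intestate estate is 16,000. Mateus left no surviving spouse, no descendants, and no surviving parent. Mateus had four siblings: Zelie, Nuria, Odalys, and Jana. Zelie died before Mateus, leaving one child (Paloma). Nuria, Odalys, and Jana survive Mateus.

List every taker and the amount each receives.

The entire 16,000 passes to the siblings and their issue.
That amount (16,000) is divided into 4 shares of 4,000: Nuria, Odalys, and Jana each take 4,000; Zelie's 4,000 share passes to Zelie's issue.
Zelie's share (4,000) passes entirely to Paloma.

Paloma: 4,000; Nuria: 4,000; Odalys: 4,000; Jana: 4,000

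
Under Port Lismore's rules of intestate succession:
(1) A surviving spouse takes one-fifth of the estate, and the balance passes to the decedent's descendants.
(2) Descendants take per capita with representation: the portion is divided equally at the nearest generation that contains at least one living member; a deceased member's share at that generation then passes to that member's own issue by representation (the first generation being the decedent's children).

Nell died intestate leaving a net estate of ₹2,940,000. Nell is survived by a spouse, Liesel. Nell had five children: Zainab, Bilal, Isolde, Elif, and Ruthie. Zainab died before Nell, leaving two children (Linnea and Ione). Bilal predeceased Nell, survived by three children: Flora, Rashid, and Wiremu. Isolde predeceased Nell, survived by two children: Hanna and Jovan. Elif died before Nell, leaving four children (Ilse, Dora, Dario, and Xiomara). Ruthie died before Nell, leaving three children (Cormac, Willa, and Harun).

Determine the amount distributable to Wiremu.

Wiremu receives ₹168,000.

Liesel takes one-fifth of ₹2,940,000 = ₹588,000. The remaining ₹2,352,000 passes to the descendants.
No child survives, so the initial division is made at the grandchildren's generation.
The descendants' portion (₹2,352,000) is divided into 14 shares of ₹168,000: Linnea, Ione, Flora, Rashid, Wiremu, Hanna, Jovan, Ilse, Dora, Dario, Xiomara, Cormac, Willa, and Harun each take ₹168,000.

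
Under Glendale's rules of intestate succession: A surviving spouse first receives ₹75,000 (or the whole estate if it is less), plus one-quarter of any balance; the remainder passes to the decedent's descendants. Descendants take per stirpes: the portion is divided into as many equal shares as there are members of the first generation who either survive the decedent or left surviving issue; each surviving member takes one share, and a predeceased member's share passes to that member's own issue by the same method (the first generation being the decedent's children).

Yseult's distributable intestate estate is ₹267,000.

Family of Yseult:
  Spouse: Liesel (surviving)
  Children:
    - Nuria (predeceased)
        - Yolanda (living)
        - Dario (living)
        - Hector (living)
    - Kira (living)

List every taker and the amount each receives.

Liesel: ₹123,000; Yolanda: ₹24,000; Dario: ₹24,000; Hector: ₹24,000; Kira: ₹72,000

Liesel first takes ₹75,000, leaving a balance of ₹192,000. Liesel then takes one-quarter of the balance (₹48,000), for a total of ₹123,000. The remaining ₹144,000 passes to the descendants.
The descendants' portion (₹144,000) is divided into 2 shares of ₹72,000: Kira takes ₹72,000; Nuria's ₹72,000 share passes to Nuria's issue.
Nuria's share (₹72,000) is divided into 3 shares of ₹24,000: Yolanda, Dario, and Hector each take ₹24,000.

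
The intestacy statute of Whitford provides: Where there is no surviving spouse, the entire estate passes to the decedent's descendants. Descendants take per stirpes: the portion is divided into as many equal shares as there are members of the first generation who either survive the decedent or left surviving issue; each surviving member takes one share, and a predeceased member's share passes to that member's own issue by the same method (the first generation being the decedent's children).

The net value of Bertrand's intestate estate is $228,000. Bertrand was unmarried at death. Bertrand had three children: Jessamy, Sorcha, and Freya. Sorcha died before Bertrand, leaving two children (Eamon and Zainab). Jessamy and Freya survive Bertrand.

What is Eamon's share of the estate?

Eamon receives $38,000.

The entire $228,000 passes to the descendants.
That amount ($228,000) is divided into 3 shares of $76,000: Jessamy and Freya each take $76,000; Sorcha's $76,000 share passes to Sorcha's issue.
Sorcha's share ($76,000) is divided into 2 shares of $38,000: Eamon and Zainab each take $38,000.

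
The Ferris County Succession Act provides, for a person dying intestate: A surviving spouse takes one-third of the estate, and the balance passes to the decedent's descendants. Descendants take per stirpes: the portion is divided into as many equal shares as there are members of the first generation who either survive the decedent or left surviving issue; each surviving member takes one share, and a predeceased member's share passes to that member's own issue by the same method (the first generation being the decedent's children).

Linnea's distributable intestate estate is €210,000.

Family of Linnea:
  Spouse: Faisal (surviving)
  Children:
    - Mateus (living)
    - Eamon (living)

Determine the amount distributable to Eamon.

Eamon receives €70,000.

Faisal takes one-third of €210,000 = €70,000. The remaining €140,000 passes to the descendants.
The descendants' portion (€140,000) is divided into 2 shares of €70,000: Mateus and Eamon each take €70,000.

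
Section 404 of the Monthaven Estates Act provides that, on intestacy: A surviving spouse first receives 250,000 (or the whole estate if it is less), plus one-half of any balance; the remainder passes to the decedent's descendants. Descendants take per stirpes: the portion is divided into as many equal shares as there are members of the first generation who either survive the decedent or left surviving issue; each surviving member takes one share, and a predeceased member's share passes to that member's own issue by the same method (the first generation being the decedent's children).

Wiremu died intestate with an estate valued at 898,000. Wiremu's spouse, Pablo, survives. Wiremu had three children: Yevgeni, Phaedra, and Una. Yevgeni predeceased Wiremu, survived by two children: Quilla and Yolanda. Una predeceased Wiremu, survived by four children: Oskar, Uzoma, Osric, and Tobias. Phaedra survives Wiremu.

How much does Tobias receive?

Pablo first takes 250,000, leaving a balance of 648,000. Pablo then takes one-half of the balance (324,000), for a total of 574,000. The remaining 324,000 passes to the descendants.
The descendants' portion (324,000) is divided into 3 shares of 108,000: Phaedra takes 108,000; Yevgeni's 108,000 share passes to Yevgeni's issue; Una's 108,000 share passes to Una's issue.
Yevgeni's share (108,000) is divided into 2 shares of 54,000: Quilla and Yolanda each take 54,000.
Una's share (108,000) is divided into 4 shares of 27,000: Oskar, Uzoma, Osric, and Tobias each take 27,000.

Tobias receives 27,000.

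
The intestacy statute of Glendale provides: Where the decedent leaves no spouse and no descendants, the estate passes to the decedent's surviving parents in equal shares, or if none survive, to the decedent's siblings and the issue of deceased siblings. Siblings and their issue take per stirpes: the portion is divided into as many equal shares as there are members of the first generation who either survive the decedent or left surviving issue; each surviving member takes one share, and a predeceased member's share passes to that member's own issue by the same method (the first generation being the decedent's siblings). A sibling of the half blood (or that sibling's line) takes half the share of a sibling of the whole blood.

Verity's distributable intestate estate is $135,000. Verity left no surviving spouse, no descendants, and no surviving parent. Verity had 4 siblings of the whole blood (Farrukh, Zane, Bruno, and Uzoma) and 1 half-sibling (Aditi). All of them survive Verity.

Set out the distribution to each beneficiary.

Farrukh: $30,000; Zane: $30,000; Bruno: $30,000; Uzoma: $30,000; Aditi: $15,000

The entire $135,000 passes to the siblings and their issue.
Counting each half-blood sibling's line as half a unit, there are 9/2 units in $135,000, so one unit is $30,000. Whole-blood lines (Farrukh, Zane, Bruno, and Uzoma) take $30,000 each; half-blood lines (Aditi) take $15,000 each.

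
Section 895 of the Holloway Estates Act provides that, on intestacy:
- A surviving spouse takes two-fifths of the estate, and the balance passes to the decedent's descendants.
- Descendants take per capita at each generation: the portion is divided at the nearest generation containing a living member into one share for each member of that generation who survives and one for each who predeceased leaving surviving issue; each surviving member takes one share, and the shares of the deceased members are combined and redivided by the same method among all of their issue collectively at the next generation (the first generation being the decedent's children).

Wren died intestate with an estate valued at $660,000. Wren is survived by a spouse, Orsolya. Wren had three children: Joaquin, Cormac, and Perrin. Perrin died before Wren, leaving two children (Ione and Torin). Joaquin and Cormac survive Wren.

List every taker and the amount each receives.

Orsolya takes two-fifths of $660,000 = $264,000. The remaining $396,000 passes to the descendants.
The descendants' portion ($396,000) is divided at the children's generation into 3 shares of $132,000. Joaquin and Cormac each take $132,000. The remaining share for the deceased Perrin ($132,000) is carried to the next generation.
That pool ($132,000) is divided at the grandchildren's generation equally among Ione and Torin: $66,000 each.

Orsolya: $264,000; Joaquin: $132,000; Cormac: $132,000; Ione: $66,000; Torin: $66,000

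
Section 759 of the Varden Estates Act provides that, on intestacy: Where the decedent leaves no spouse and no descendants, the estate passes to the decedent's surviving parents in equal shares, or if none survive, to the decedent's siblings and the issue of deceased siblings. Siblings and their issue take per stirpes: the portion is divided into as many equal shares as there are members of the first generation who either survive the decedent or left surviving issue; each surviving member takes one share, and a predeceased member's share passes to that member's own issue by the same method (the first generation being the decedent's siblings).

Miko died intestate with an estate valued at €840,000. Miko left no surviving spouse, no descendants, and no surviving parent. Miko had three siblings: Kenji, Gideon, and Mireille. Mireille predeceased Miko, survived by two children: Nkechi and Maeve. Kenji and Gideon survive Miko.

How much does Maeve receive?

The entire €840,000 passes to the siblings and their issue.
That amount (€840,000) is divided into 3 shares of €280,000: Kenji and Gideon each take €280,000; Mireille's €280,000 share passes to Mireille's issue.
Mireille's share (€280,000) is divided into 2 shares of €140,000: Nkechi and Maeve each take €140,000.

Maeve receives €140,000.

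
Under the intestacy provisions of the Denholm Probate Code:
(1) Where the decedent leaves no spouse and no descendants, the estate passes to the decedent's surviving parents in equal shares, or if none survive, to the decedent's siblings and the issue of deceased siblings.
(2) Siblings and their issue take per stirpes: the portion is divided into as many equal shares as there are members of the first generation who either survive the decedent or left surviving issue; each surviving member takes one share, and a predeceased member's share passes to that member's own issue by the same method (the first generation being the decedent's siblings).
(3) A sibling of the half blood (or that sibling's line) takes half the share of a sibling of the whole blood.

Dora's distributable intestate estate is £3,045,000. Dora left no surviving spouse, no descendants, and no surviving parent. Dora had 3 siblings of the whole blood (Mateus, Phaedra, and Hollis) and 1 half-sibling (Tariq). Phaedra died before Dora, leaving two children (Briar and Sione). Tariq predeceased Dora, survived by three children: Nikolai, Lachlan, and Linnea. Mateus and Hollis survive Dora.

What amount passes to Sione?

The entire £3,045,000 passes to the siblings and their issue.
Counting each half-blood sibling's line as half a unit, there are 7/2 units in £3,045,000, so one unit is £870,000. Whole-blood lines (Mateus, Phaedra, and Hollis) take £870,000 each; half-blood lines (Tariq) take £435,000 each.
Phaedra's share (£870,000) is divided into 2 shares of £435,000: Briar and Sione each take £435,000.
Tariq's share (£435,000) is divided into 3 shares of £145,000: Nikolai, Lachlan, and Linnea each take £145,000.

Sione receives £435,000.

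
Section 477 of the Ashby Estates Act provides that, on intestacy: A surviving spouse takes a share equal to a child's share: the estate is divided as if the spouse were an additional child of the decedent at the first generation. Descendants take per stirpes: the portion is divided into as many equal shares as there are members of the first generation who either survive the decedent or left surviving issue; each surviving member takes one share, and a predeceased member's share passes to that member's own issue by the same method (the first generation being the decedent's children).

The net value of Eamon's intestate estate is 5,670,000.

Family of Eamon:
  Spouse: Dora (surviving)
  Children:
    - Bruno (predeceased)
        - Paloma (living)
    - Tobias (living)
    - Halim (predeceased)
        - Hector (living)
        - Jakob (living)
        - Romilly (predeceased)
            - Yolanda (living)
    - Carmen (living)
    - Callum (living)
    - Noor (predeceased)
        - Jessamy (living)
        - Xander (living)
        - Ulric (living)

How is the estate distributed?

The spouse counts as an additional share at the children's level, so there are 7 primary shares of 810,000. Dora takes one such share (810,000).
The children's combined portion (4,860,000) is divided into 6 shares of 810,000: Tobias, Carmen, and Callum each take 810,000; Bruno's 810,000 share passes to Bruno's issue; Halim's 810,000 share passes to Halim's issue; Noor's 810,000 share passes to Noor's issue.
Bruno's share (810,000) passes entirely to Paloma.
Halim's share (810,000) is divided into 3 shares of 270,000: Hector and Jakob each take 270,000; Romilly's 270,000 share passes to Romilly's issue.
Romilly's share (270,000) passes entirely to Yolanda.
Noor's share (810,000) is divided into 3 shares of 270,000: Jessamy, Xander, and Ulric each take 270,000.

Dora: 810,000; Paloma: 810,000; Tobias: 810,000; Hector: 270,000; Jakob: 270,000; Yolanda: 270,000; Carmen: 810,000; Callum: 810,000; Jessamy: 270,000; Xander: 270,000; Ulric: 270,000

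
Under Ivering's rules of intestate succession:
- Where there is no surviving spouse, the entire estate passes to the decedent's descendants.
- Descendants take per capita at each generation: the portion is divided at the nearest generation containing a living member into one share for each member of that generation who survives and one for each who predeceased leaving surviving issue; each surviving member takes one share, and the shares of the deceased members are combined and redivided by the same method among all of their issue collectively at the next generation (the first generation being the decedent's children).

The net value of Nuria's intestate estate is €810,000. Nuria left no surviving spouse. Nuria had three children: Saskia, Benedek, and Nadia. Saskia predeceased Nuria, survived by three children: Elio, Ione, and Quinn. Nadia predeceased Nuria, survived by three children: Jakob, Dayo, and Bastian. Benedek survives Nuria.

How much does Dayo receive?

Dayo receives €90,000.

The entire €810,000 passes to the descendants.
That amount (€810,000) is divided at the children's generation into 3 shares of €270,000. Benedek takes €270,000. The 2 shares of the deceased (Saskia and Nadia) are combined into a pool of €540,000.
That pool (€540,000) is divided at the grandchildren's generation equally among Elio, Ione, Quinn, Jakob, Dayo, and Bastian: €90,000 each.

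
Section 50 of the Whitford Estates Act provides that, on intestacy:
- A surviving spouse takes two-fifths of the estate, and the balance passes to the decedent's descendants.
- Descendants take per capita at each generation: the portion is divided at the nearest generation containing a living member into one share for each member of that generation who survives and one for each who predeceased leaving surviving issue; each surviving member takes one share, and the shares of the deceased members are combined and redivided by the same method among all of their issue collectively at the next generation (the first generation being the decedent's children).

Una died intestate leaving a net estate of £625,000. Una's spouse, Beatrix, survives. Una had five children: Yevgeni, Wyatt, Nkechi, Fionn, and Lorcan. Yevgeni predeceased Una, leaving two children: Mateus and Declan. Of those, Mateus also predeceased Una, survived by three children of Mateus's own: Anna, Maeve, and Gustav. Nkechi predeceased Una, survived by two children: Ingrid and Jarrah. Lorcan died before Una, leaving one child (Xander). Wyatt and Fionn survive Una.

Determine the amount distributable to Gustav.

Beatrix takes two-fifths of £625,000 = £250,000. The remaining £375,000 passes to the descendants.
The descendants' portion (£375,000) is divided at the children's generation into 5 shares of £75,000. Wyatt and Fionn each take £75,000. The 3 shares of the deceased (Yevgeni, Nkechi, and Lorcan) are combined into a pool of £225,000.
That pool (£225,000) is divided at the grandchildren's generation into 5 shares of £45,000. Declan, Ingrid, Jarrah, and Xander each take £45,000. The remaining share for the deceased Mateus (£45,000) is carried to the next generation.
That pool (£45,000) is divided at the great-grandchildren's generation equally among Anna, Maeve, and Gustav: £15,000 each.

Gustav receives £15,000.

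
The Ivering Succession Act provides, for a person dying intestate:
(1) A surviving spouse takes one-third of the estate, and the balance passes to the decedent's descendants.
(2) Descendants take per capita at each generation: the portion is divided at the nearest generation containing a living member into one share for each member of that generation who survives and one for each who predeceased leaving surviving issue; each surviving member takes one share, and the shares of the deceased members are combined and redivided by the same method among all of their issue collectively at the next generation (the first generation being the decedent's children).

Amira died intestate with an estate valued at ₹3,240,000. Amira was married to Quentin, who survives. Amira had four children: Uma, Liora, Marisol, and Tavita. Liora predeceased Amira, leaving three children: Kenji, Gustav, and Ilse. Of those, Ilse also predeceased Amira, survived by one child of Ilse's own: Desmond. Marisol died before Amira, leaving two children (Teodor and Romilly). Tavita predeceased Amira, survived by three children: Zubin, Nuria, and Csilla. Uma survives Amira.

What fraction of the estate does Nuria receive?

Nuria receives 1/16 of the estate.

Quentin takes one-third of ₹3,240,000 = ₹1,080,000. The remaining ₹2,160,000 passes to the descendants.
The descendants' portion (₹2,160,000) is divided at the children's generation into 4 shares of ₹540,000. Uma takes ₹540,000. The 3 shares of the deceased (Liora, Marisol, and Tavita) are combined into a pool of ₹1,620,000.
That pool (₹1,620,000) is divided at the grandchildren's generation into 8 shares of ₹202,500. Kenji, Gustav, Teodor, Romilly, Zubin, Nuria, and Csilla each take ₹202,500. The remaining share for the deceased Ilse (₹202,500) is carried to the next generation.
That pool (₹202,500) passes entirely to Desmond, the sole taker at the great-grandchildren's generation.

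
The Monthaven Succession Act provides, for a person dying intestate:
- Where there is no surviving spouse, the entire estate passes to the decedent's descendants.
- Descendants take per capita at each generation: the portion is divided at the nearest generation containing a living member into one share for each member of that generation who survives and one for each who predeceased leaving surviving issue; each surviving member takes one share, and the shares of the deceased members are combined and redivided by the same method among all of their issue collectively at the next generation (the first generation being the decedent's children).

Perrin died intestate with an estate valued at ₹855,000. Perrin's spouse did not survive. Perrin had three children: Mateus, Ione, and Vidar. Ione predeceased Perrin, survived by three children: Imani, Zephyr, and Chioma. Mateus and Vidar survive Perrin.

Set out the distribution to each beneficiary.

The entire ₹855,000 passes to the descendants.
That amount (₹855,000) is divided at the children's generation into 3 shares of ₹285,000. Mateus and Vidar each take ₹285,000. The remaining share for the deceased Ione (₹285,000) is carried to the next generation.
That pool (₹285,000) is divided at the grandchildren's generation equally among Imani, Zephyr, and Chioma: ₹95,000 each.

Mateus: ₹285,000; Imani: ₹95,000; Zephyr: ₹95,000; Chioma: ₹95,000; Vidar: ₹285,000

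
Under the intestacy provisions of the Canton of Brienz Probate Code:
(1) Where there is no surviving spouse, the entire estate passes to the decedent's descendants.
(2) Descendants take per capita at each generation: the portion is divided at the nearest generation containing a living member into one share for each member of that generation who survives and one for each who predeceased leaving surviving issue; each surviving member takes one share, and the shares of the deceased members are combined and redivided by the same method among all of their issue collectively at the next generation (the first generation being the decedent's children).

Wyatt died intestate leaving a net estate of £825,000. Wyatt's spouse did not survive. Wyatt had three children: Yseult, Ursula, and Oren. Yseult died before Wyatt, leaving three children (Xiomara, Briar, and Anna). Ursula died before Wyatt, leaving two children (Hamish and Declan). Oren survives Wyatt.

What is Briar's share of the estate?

Briar receives £110,000.

The entire £825,000 passes to the descendants.
That amount (£825,000) is divided at the children's generation into 3 shares of £275,000. Oren takes £275,000. The 2 shares of the deceased (Yseult and Ursula) are combined into a pool of £550,000.
That pool (£550,000) is divided at the grandchildren's generation equally among Xiomara, Briar, Anna, Hamish, and Declan: £110,000 each.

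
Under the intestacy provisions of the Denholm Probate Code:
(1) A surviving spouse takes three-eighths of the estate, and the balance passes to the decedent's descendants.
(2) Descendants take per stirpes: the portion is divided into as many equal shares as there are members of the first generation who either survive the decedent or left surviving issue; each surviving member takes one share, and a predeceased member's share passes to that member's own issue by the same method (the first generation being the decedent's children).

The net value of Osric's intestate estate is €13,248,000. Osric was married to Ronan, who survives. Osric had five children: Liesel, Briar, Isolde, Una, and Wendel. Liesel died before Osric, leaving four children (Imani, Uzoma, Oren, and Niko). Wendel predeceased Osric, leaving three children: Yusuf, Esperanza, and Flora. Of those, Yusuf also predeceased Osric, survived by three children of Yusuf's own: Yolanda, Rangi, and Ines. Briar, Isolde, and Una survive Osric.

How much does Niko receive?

Ronan takes three-eighths of €13,248,000 = €4,968,000. The remaining €8,280,000 passes to the descendants.
The descendants' portion (€8,280,000) is divided into 5 shares of €1,656,000: Briar, Isolde, and Una each take €1,656,000; Liesel's €1,656,000 share passes to Liesel's issue; Wendel's €1,656,000 share passes to Wendel's issue.
Liesel's share (€1,656,000) is divided into 4 shares of €414,000: Imani, Uzoma, Oren, and Niko each take €414,000.
Wendel's share (€1,656,000) is divided into 3 shares of €552,000: Esperanza and Flora each take €552,000; Yusuf's €552,000 share passes to Yusuf's issue.
Yusuf's share (€552,000) is divided into 3 shares of €184,000: Yolanda, Rangi, and Ines each take €184,000.

Niko receives €414,000.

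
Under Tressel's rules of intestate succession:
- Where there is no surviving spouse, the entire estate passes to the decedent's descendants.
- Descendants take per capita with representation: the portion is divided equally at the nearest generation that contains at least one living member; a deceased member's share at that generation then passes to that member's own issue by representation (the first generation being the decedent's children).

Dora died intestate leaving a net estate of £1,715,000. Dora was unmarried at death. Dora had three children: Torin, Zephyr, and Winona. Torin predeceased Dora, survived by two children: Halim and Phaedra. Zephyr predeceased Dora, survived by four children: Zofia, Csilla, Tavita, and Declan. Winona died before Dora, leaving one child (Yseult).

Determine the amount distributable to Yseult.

The entire £1,715,000 passes to the descendants.
No child survives, so the initial division is made at the grandchildren's generation.
That amount (£1,715,000) is divided into 7 shares of £245,000: Halim, Phaedra, Zofia, Csilla, Tavita, Declan, and Yseult each take £245,000.

Yseult receives £245,000.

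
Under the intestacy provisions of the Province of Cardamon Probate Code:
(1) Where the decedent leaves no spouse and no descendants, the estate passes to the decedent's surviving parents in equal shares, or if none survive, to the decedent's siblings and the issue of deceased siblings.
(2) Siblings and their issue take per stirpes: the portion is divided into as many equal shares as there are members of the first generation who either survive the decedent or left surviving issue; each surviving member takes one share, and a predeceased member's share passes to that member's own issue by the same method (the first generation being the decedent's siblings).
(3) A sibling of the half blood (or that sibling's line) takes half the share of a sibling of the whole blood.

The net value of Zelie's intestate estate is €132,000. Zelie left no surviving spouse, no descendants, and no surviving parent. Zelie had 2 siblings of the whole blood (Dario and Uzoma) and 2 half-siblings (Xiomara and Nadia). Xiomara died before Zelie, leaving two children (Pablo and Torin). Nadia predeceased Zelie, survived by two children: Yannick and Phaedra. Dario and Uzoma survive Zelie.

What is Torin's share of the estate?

Torin receives €11,000.

The entire €132,000 passes to the siblings and their issue.
Counting each half-blood sibling's line as half a unit, there are 3 units in €132,000, so one unit is €44,000. Whole-blood lines (Dario and Uzoma) take €44,000 each; half-blood lines (Xiomara and Nadia) take €22,000 each.
Xiomara's share (€22,000) is divided into 2 shares of €11,000: Pablo and Torin each take €11,000.
Nadia's share (€22,000) is divided into 2 shares of €11,000: Yannick and Phaedra each take €11,000.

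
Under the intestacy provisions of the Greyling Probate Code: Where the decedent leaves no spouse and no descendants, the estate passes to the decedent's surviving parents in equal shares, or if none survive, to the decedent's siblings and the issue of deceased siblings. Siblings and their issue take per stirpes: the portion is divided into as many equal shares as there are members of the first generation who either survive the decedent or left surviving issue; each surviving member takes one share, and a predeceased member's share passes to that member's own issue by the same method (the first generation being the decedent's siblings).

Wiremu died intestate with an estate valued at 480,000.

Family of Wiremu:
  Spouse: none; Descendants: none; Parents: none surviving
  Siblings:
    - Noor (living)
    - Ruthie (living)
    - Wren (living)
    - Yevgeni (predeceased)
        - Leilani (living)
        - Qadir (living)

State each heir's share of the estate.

Noor: 120,000; Ruthie: 120,000; Wren: 120,000; Leilani: 60,000; Qadir: 60,000

The entire 480,000 passes to the siblings and their issue.
That amount (480,000) is divided into 4 shares of 120,000: Noor, Ruthie, and Wren each take 120,000; Yevgeni's 120,000 share passes to Yevgeni's issue.
Yevgeni's share (120,000) is divided into 2 shares of 60,000: Leilani and Qadir each take 60,000.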